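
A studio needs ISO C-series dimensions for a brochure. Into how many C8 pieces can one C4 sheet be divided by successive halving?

Each ISO step halves the sheet: 1 × C4 → 2 × C5 → 4 × C6 → 8 × C7 → …
From C4 to C8 is 4 halving steps: 2^4 = 16.

16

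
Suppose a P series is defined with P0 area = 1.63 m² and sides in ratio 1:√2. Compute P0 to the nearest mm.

Let the short side be w mm. Then w · w√2 = 1.63 m² = 1,630,000 mm².
w² = 1,630,000/√2, so w ≈ 1073.6 mm; long side = w√2 ≈ 1518.3 mm.

1074 × 1518 mm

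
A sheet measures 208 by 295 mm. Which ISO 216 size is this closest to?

Aspect ratio 295/208 ≈ 1.418 — close to the ISO √2 ≈ 1.414.
In the A-series (A0 area = 1 m²): A4 = 210 × 297 mm.
Off by 4 mm total — nearest standard size.

A4 (210 × 297 mm)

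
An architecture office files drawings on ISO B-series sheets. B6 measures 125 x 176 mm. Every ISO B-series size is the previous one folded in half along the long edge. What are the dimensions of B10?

31 × 44 mm

B7: ⌊176/2⌋ × 125 = 88 × 125 mm
B8: ⌊125/2⌋ × 88 = 62 × 88 mm
B9: ⌊88/2⌋ × 62 = 44 × 62 mm
B10: ⌊62/2⌋ × 44 = 31 × 44 mm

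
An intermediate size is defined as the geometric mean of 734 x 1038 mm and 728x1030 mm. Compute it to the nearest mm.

Short side: √(734 · 728) = √534352 ≈ 731.0 → 731 mm
Long side: √(1038 · 1030) = √1069140 ≈ 1034.0 → 1034 mm

731 × 1034 mm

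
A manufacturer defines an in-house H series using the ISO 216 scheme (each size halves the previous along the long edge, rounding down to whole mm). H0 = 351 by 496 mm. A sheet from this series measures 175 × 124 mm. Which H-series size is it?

H3

H0: 351 × 496 mm
H1: 248 × 351 mm
H2: 175 × 248 mm
H3: 124 × 175 mm
H4: 87 × 124 mm
→ matches H3.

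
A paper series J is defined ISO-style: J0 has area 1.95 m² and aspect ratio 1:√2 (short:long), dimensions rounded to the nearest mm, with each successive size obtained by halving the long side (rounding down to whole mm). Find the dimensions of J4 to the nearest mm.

Let J0's short side be w mm. w · w√2 = 1.95 m² = 1,950,000 mm², so w ≈ 1174.2 mm and w√2 ≈ 1660.6 mm → J0 = 1174 × 1661 mm.
J1: ⌊1661/2⌋ × 1174 = 830 × 1174 mm
J2: ⌊1174/2⌋ × 830 = 587 × 830 mm
J3: ⌊830/2⌋ × 587 = 415 × 587 mm
J4: ⌊587/2⌋ × 415 = 293 × 415 mm

293 × 415 mm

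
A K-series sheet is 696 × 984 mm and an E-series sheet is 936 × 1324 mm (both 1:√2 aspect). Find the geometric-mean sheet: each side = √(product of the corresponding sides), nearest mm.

Short side: √(696 · 936) = √651456 ≈ 807.1 → 807 mm
Long side: √(984 · 1324) = √1302816 ≈ 1141.4 → 1141 mm

807 × 1141 mm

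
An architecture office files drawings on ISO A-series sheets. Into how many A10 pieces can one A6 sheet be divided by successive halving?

Each ISO step halves the sheet: 1 × A6 → 2 × A7 → 4 × A8 → 8 × A9 → …
From A6 to A10 is 4 halving steps: 2^4 = 16.

16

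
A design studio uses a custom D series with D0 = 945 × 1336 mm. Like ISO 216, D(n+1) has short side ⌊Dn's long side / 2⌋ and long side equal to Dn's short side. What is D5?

167 × 236 mm

D1: ⌊1336/2⌋ × 945 = 668 × 945 mm
D2: ⌊945/2⌋ × 668 = 472 × 668 mm
D3: ⌊668/2⌋ × 472 = 334 × 472 mm
D4: ⌊472/2⌋ × 334 = 236 × 334 mm
D5: ⌊334/2⌋ × 236 = 167 × 236 mm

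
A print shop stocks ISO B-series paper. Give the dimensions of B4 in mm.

250 × 353 mm

B0 = 1000 × 1414 mm (B0 has a 1000 mm short side, aspect 1:√2).
B1: ⌊1414/2⌋ × 1000 = 707 × 1000 mm
B2: ⌊1000/2⌋ × 707 = 500 × 707 mm
B3: ⌊707/2⌋ × 500 = 353 × 500 mm
B4: ⌊500/2⌋ × 353 = 250 × 353 mm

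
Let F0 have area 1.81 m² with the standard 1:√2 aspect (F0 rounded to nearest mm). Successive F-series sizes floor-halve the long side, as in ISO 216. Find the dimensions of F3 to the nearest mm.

400 × 565 mm

Let F0's short side be w mm. w · w√2 = 1.81 m² = 1,810,000 mm², so w ≈ 1131.3 mm and w√2 ≈ 1599.9 mm → F0 = 1131 × 1600 mm.
F1: ⌊1600/2⌋ × 1131 = 800 × 1131 mm
F2: ⌊1131/2⌋ × 800 = 565 × 800 mm
F3: ⌊800/2⌋ × 565 = 400 × 565 mm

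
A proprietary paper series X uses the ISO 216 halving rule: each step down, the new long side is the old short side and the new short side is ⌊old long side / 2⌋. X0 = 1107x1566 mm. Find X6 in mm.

X1: ⌊1566/2⌋ × 1107 = 783 × 1107 mm
X2: ⌊1107/2⌋ × 783 = 553 × 783 mm
X3: ⌊783/2⌋ × 553 = 391 × 553 mm
X4: ⌊553/2⌋ × 391 = 276 × 391 mm
X5: ⌊391/2⌋ × 276 = 195 × 276 mm
X6: ⌊276/2⌋ × 195 = 138 × 195 mm

138 × 195 mm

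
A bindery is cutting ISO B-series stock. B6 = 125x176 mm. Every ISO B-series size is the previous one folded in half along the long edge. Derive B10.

31 × 44 mm

B7: ⌊176/2⌋ × 125 = 88 × 125 mm
B8: ⌊125/2⌋ × 88 = 62 × 88 mm
B9: ⌊88/2⌋ × 62 = 44 × 62 mm
B10: ⌊62/2⌋ × 44 = 31 × 44 mm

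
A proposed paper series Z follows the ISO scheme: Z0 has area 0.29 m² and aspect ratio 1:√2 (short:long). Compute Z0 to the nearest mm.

453 × 640 mm

Let the short side be w mm. Then w · w√2 = 0.29 m² = 290,000 mm².
w² = 290,000/√2, so w ≈ 452.8 mm; long side = w√2 ≈ 640.4 mm.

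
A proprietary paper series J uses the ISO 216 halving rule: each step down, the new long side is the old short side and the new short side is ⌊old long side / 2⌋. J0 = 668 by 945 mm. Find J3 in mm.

J1: ⌊945/2⌋ × 668 = 472 × 668 mm
J2: ⌊668/2⌋ × 472 = 334 × 472 mm
J3: ⌊472/2⌋ × 334 = 236 × 334 mm

236 × 334 mm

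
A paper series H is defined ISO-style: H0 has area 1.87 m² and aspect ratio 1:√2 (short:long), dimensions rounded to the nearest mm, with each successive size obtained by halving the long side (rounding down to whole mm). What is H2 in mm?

575 × 813 mm

Let H0's short side be w mm. w · w√2 = 1.87 m² = 1,870,000 mm², so w ≈ 1149.9 mm and w√2 ≈ 1626.2 mm → H0 = 1150 × 1626 mm.
H1: ⌊1626/2⌋ × 1150 = 813 × 1150 mm
H2: ⌊1150/2⌋ × 813 = 575 × 813 mm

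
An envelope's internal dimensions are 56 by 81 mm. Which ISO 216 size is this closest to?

C8 (57 × 81 mm)

Aspect ratio 81/56 ≈ 1.446 (ISO target is √2 ≈ 1.414).
In the C-series (envelope sizes, between A and B): C8 = 57 × 81 mm.
Off by 1 mm total — nearest standard size.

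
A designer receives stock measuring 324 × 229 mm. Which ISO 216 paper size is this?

Aspect ratio 324/229 ≈ 1.415 — close to the ISO √2 ≈ 1.414.
In the C-series (envelope sizes, between A and B): C4 = 229 × 324 mm.

C4 (229 × 324 mm)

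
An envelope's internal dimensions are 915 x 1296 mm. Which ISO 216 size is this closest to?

Aspect ratio 1296/915 ≈ 1.416 — close to the ISO √2 ≈ 1.414.
In the C-series (envelope sizes, between A and B): C0 = 917 × 1297 mm.
Off by 3 mm total — nearest standard size.

C0 (917 × 1297 mm)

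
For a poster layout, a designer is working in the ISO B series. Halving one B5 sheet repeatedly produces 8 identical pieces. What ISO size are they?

8 = 2^3, so 3 halving steps.
B5 → B6 → … → B8 after 3 steps.

B8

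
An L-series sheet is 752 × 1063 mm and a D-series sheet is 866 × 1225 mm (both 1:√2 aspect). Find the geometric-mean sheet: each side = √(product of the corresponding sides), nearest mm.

807 × 1141 mm

Short side: √(752 · 866) = √651232 ≈ 807.0 → 807 mm
Long side: √(1063 · 1225) = √1302175 ≈ 1141.1 → 1141 mm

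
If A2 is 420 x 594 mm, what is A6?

105 × 148 mm

A3: ⌊594/2⌋ × 420 = 297 × 420 mm
A4: ⌊420/2⌋ × 297 = 210 × 297 mm
A5: ⌊297/2⌋ × 210 = 148 × 210 mm
A6: ⌊210/2⌋ × 148 = 105 × 148 mm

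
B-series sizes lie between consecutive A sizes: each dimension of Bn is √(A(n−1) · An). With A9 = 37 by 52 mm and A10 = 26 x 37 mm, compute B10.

31 × 44 mm

Short side: √(37 · 26) = √962 ≈ 31.0 → 31 mm
Long side: √(52 · 37) = √1924 ≈ 43.9 → 44 mm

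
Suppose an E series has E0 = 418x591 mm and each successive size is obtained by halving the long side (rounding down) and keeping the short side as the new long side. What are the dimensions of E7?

E1 = 295 × 418 mm (from E0 by 1 halving).
E2: ⌊418/2⌋ × 295 = 209 × 295 mm
E3: ⌊295/2⌋ × 209 = 147 × 209 mm
E4: ⌊209/2⌋ × 147 = 104 × 147 mm
E5: ⌊147/2⌋ × 104 = 73 × 104 mm
E6: ⌊104/2⌋ × 73 = 52 × 73 mm
E7: ⌊73/2⌋ × 52 = 36 × 52 mm

36 × 52 mm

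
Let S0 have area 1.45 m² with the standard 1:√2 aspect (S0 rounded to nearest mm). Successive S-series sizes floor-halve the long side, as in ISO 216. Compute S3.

358 × 506 mm

Let S0's short side be w mm. w · w√2 = 1.45 m² = 1,450,000 mm², so w ≈ 1012.6 mm and w√2 ≈ 1432.0 mm → S0 = 1013 × 1432 mm.
S1: ⌊1432/2⌋ × 1013 = 716 × 1013 mm
S2: ⌊1013/2⌋ × 716 = 506 × 716 mm
S3: ⌊716/2⌋ × 506 = 358 × 506 mm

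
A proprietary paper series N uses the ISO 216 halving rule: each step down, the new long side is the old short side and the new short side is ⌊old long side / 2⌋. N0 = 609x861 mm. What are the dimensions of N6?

N1 = 430 × 609 mm (from N0 by 1 halving).
N2: ⌊609/2⌋ × 430 = 304 × 430 mm
N3: ⌊430/2⌋ × 304 = 215 × 304 mm
N4: ⌊304/2⌋ × 215 = 152 × 215 mm
N5: ⌊215/2⌋ × 152 = 107 × 152 mm
N6: ⌊152/2⌋ × 107 = 76 × 107 mm

76 × 107 mm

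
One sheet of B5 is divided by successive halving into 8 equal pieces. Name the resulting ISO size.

B8

8 = 2^3, so 3 halving steps.
B5 → B6 → … → B8 after 3 steps.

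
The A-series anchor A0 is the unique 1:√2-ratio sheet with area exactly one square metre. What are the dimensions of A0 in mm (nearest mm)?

Let the short side be w mm. Then the long side is w√2 and w · w√2 = 10⁶ mm².
w² = 10⁶/√2, so w = 1000 / 2^(1/4) ≈ 840.9 mm; long side = 1000 · 2^(1/4) ≈ 1189.2 mm.

841 × 1189 mm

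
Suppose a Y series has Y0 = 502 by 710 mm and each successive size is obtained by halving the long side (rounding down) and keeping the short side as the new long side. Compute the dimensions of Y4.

Y1: ⌊710/2⌋ × 502 = 355 × 502 mm
Y2: ⌊502/2⌋ × 355 = 251 × 355 mm
Y3: ⌊355/2⌋ × 251 = 177 × 251 mm
Y4: ⌊251/2⌋ × 177 = 125 × 177 mm

125 × 177 mm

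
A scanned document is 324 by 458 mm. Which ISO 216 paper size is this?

Aspect ratio 458/324 ≈ 1.414 — close to the ISO √2 ≈ 1.414.
In the C-series (envelope sizes, between A and B): C3 = 324 × 458 mm.

C3 (324 × 458 mm)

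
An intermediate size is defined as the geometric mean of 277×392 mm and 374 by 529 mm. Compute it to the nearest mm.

322 × 455 mm

Short side: √(277 · 374) = √103598 ≈ 321.9 → 322 mm
Long side: √(392 · 529) = √207368 ≈ 455.4 → 455 mm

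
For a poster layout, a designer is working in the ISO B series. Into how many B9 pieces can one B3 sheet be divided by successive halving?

B3 = 353 × 500 mm; B9 = 44 × 62 mm.
Each halving step doubles the count; 6 steps from B3 to B9.
2^6 = 64.

64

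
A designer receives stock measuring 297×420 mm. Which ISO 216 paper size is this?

Aspect ratio 420/297 ≈ 1.414 — close to the ISO √2 ≈ 1.414.
In the A-series (A0 area = 1 m²): A3 = 297 × 420 mm.

A3 (297 × 420 mm)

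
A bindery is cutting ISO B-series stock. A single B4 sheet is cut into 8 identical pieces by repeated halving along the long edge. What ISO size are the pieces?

B7

8 = 2^3, so 3 halving steps.
B4 → B5 → … → B7 after 3 steps.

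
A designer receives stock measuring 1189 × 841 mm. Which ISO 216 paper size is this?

Aspect ratio 1189/841 ≈ 1.414 — close to the ISO √2 ≈ 1.414.
In the A-series (A0 area = 1 m²): A0 = 841 × 1189 mm.

A0 (841 × 1189 mm)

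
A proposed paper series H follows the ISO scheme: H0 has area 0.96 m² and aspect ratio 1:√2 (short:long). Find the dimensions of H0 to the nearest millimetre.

824 × 1165 mm

Let the short side be w mm. Then w · w√2 = 0.96 m² = 960,000 mm².
w² = 960,000/√2, so w ≈ 823.9 mm; long side = w√2 ≈ 1165.2 mm.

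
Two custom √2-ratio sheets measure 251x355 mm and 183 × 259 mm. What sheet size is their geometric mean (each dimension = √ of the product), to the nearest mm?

214 × 303 mm

Short side: √(251 · 183) = √45933 ≈ 214.3 → 214 mm
Long side: √(355 · 259) = √91945 ≈ 303.2 → 303 mm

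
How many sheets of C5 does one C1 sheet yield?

Each ISO step halves the sheet: 1 × C1 → 2 × C2 → 4 × C3 → 8 × C4 → …
From C1 to C5 is 4 halving steps: 2^4 = 16.

16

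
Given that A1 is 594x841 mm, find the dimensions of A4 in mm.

A2: ⌊841/2⌋ × 594 = 420 × 594 mm
A3: ⌊594/2⌋ × 420 = 297 × 420 mm
A4: ⌊420/2⌋ × 297 = 210 × 297 mm

210 × 297 mm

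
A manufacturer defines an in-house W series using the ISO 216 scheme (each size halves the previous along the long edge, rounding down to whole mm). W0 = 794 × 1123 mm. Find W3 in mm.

W1: ⌊1123/2⌋ × 794 = 561 × 794 mm
W2: ⌊794/2⌋ × 561 = 397 × 561 mm
W3: ⌊561/2⌋ × 397 = 280 × 397 mm

280 × 397 mm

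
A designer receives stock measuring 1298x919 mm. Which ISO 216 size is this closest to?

C0 (917 × 1297 mm)

Aspect ratio 1298/919 ≈ 1.412 — close to the ISO √2 ≈ 1.414.
In the C-series (envelope sizes, between A and B): C0 = 917 × 1297 mm.
Off by 3 mm total — nearest standard size.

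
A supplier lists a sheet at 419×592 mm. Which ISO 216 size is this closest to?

A2 (420 × 594 mm)

Aspect ratio 592/419 ≈ 1.413 — close to the ISO √2 ≈ 1.414.
In the A-series (A0 area = 1 m²): A2 = 420 × 594 mm.
Off by 3 mm total — nearest standard size.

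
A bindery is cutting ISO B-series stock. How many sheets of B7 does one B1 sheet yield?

64

Each ISO step halves the sheet: 1 × B1 → 2 × B2 → 4 × B3 → 8 × B4 → …
From B1 to B7 is 6 halving steps: 2^6 = 64.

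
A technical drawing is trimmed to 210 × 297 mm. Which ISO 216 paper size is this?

Aspect ratio 297/210 ≈ 1.414 — close to the ISO √2 ≈ 1.414.
In the A-series (A0 area = 1 m²): A4 = 210 × 297 mm.

A4 (210 × 297 mm)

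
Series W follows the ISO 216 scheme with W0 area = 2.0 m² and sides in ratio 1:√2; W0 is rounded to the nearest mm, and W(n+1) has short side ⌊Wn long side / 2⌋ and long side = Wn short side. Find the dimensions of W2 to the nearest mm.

Let W0's short side be w mm. w · w√2 = 2.0 m² = 2,000,000 mm², so w ≈ 1189.2 mm and w√2 ≈ 1681.8 mm → W0 = 1189 × 1682 mm.
W1: ⌊1682/2⌋ × 1189 = 841 × 1189 mm
W2: ⌊1189/2⌋ × 841 = 594 × 841 mm

594 × 841 mm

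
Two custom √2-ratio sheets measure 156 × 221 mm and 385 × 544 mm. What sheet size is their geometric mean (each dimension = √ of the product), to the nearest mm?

245 × 347 mm

Short side: √(156 · 385) = √60060 ≈ 245.1 → 245 mm
Long side: √(221 · 544) = √120224 ≈ 346.7 → 347 mm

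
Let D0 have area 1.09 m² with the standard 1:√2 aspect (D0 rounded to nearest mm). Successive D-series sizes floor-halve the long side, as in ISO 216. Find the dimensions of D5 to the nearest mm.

155 × 219 mm

Let D0's short side be w mm. w · w√2 = 1.09 m² = 1,090,000 mm², so w ≈ 877.9 mm and w√2 ≈ 1241.6 mm → D0 = 878 × 1242 mm.
D1: ⌊1242/2⌋ × 878 = 621 × 878 mm
D2: ⌊878/2⌋ × 621 = 439 × 621 mm
D3: ⌊621/2⌋ × 439 = 310 × 439 mm
D4: ⌊439/2⌋ × 310 = 219 × 310 mm
D5: ⌊310/2⌋ × 219 = 155 × 219 mm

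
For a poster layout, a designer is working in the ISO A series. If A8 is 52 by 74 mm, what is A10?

26 × 37 mm

A9: ⌊74/2⌋ × 52 = 37 × 52 mm
A10: ⌊52/2⌋ × 37 = 26 × 37 mm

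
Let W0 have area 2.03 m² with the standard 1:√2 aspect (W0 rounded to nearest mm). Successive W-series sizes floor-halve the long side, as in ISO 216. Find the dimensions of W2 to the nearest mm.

Let W0's short side be w mm. w · w√2 = 2.03 m² = 2,030,000 mm², so w ≈ 1198.1 mm and w√2 ≈ 1694.4 mm → W0 = 1198 × 1694 mm.
W1: ⌊1694/2⌋ × 1198 = 847 × 1198 mm
W2: ⌊1198/2⌋ × 847 = 599 × 847 mm

599 × 847 mm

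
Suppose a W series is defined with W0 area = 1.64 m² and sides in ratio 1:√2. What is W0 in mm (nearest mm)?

1077 × 1523 mm

Let the short side be w mm. Then w · w√2 = 1.64 m² = 1,640,000 mm².
w² = 1,640,000/√2, so w ≈ 1076.9 mm; long side = w√2 ≈ 1522.9 mm.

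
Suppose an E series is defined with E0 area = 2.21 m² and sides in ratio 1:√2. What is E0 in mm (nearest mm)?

Let the short side be w mm. Then w · w√2 = 2.21 m² = 2,210,000 mm².
w² = 2,210,000/√2, so w ≈ 1250.1 mm; long side = w√2 ≈ 1767.9 mm.

1250 × 1768 mm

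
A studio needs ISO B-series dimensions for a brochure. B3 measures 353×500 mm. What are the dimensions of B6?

125 × 176 mm

B4: ⌊500/2⌋ × 353 = 250 × 353 mm
B5: ⌊353/2⌋ × 250 = 176 × 250 mm
B6: ⌊250/2⌋ × 176 = 125 × 176 mm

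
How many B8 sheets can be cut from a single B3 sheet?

Each ISO step halves the sheet: 1 × B3 → 2 × B4 → 4 × B5 → 8 × B6 → …
From B3 to B8 is 5 halving steps: 2^5 = 32.

32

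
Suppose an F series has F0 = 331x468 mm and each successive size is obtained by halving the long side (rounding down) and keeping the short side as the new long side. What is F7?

29 × 41 mm

F1 = 234 × 331 mm (from F0 by 1 halving).
F2: ⌊331/2⌋ × 234 = 165 × 234 mm
F3: ⌊234/2⌋ × 165 = 117 × 165 mm
F4: ⌊165/2⌋ × 117 = 82 × 117 mm
F5: ⌊117/2⌋ × 82 = 58 × 82 mm
F6: ⌊82/2⌋ × 58 = 41 × 58 mm
F7: ⌊58/2⌋ × 41 = 29 × 41 mm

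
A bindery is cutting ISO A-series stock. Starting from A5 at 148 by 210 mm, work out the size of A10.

A6: ⌊210/2⌋ × 148 = 105 × 148 mm
A7: ⌊148/2⌋ × 105 = 74 × 105 mm
A8: ⌊105/2⌋ × 74 = 52 × 74 mm
A9: ⌊74/2⌋ × 52 = 37 × 52 mm
A10: ⌊52/2⌋ × 37 = 26 × 37 mm

26 × 37 mm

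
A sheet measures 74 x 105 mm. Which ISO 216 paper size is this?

Aspect ratio 105/74 ≈ 1.419 — close to the ISO √2 ≈ 1.414.
In the A-series (A0 area = 1 m²): A7 = 74 × 105 mm.

A7 (74 × 105 mm)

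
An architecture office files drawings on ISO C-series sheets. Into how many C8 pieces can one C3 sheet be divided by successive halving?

C3 = 324 × 458 mm; C8 = 57 × 81 mm.
Each halving step doubles the count; 5 steps from C3 to C8.
2^5 = 32.

32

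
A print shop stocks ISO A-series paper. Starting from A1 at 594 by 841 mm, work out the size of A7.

A2: ⌊841/2⌋ × 594 = 420 × 594 mm
A3: ⌊594/2⌋ × 420 = 297 × 420 mm
A4: ⌊420/2⌋ × 297 = 210 × 297 mm
A5: ⌊297/2⌋ × 210 = 148 × 210 mm
A6: ⌊210/2⌋ × 148 = 105 × 148 mm
A7: ⌊148/2⌋ × 105 = 74 × 105 mm

74 × 105 mm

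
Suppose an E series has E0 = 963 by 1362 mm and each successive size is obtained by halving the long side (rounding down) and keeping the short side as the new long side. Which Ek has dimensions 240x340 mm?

E0: 963 × 1362 mm
E1: 681 × 963 mm
E2: 481 × 681 mm
E3: 340 × 481 mm
E4: 240 × 340 mm
E5: 170 × 240 mm
→ matches E4.

E4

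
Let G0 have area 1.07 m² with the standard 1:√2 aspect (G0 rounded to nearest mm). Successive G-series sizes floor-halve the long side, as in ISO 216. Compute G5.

153 × 217 mm

Let G0's short side be w mm. w · w√2 = 1.07 m² = 1,070,000 mm², so w ≈ 869.8 mm and w√2 ≈ 1230.1 mm → G0 = 870 × 1230 mm.
G1: ⌊1230/2⌋ × 870 = 615 × 870 mm
G2: ⌊870/2⌋ × 615 = 435 × 615 mm
G3: ⌊615/2⌋ × 435 = 307 × 435 mm
G4: ⌊435/2⌋ × 307 = 217 × 307 mm
G5: ⌊307/2⌋ × 217 = 153 × 217 mm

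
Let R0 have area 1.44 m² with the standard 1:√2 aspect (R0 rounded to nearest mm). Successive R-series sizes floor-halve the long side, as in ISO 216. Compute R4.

252 × 356 mm

Let R0's short side be w mm. w · w√2 = 1.44 m² = 1,440,000 mm², so w ≈ 1009.1 mm and w√2 ≈ 1427.0 mm → R0 = 1009 × 1427 mm.
R1: ⌊1427/2⌋ × 1009 = 713 × 1009 mm
R2: ⌊1009/2⌋ × 713 = 504 × 713 mm
R3: ⌊713/2⌋ × 504 = 356 × 504 mm
R4: ⌊504/2⌋ × 356 = 252 × 356 mm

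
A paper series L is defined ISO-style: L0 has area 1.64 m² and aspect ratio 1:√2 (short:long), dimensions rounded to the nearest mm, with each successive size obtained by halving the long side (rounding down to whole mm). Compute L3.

Let L0's short side be w mm. w · w√2 = 1.64 m² = 1,640,000 mm², so w ≈ 1076.9 mm and w√2 ≈ 1522.9 mm → L0 = 1077 × 1523 mm.
L1: ⌊1523/2⌋ × 1077 = 761 × 1077 mm
L2: ⌊1077/2⌋ × 761 = 538 × 761 mm
L3: ⌊761/2⌋ × 538 = 380 × 538 mm

380 × 538 mm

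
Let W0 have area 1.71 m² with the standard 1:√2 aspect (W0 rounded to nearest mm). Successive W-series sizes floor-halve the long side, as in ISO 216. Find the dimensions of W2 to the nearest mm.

Let W0's short side be w mm. w · w√2 = 1.71 m² = 1,710,000 mm², so w ≈ 1099.6 mm and w√2 ≈ 1555.1 mm → W0 = 1100 × 1555 mm.
W1: ⌊1555/2⌋ × 1100 = 777 × 1100 mm
W2: ⌊1100/2⌋ × 777 = 550 × 777 mm

550 × 777 mm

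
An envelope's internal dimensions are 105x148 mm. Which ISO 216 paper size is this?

A6 (105 × 148 mm)

Aspect ratio 148/105 ≈ 1.410 — close to the ISO √2 ≈ 1.414.
In the A-series (A0 area = 1 m²): A6 = 105 × 148 mm.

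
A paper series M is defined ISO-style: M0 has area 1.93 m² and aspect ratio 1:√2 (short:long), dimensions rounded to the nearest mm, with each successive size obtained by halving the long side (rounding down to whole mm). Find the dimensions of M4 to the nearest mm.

Let M0's short side be w mm. w · w√2 = 1.93 m² = 1,930,000 mm², so w ≈ 1168.2 mm and w√2 ≈ 1652.1 mm → M0 = 1168 × 1652 mm.
M1: ⌊1652/2⌋ × 1168 = 826 × 1168 mm
M2: ⌊1168/2⌋ × 826 = 584 × 826 mm
M3: ⌊826/2⌋ × 584 = 413 × 584 mm
M4: ⌊584/2⌋ × 413 = 292 × 413 mm

292 × 413 mm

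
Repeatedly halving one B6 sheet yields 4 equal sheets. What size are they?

B8

4 = 2^2, so 2 halving steps.
B6 → B7 → … → B8 after 2 steps.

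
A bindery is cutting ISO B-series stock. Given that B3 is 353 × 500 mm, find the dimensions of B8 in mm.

62 × 88 mm

B4: ⌊500/2⌋ × 353 = 250 × 353 mm
B5: ⌊353/2⌋ × 250 = 176 × 250 mm
B6: ⌊250/2⌋ × 176 = 125 × 176 mm
B7: ⌊176/2⌋ × 125 = 88 × 125 mm
B8: ⌊125/2⌋ × 88 = 62 × 88 mm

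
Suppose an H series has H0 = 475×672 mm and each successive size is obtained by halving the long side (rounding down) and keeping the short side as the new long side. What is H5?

H1: ⌊672/2⌋ × 475 = 336 × 475 mm
H2: ⌊475/2⌋ × 336 = 237 × 336 mm
H3: ⌊336/2⌋ × 237 = 168 × 237 mm
H4: ⌊237/2⌋ × 168 = 118 × 168 mm
H5: ⌊168/2⌋ × 118 = 84 × 118 mm

84 × 118 mm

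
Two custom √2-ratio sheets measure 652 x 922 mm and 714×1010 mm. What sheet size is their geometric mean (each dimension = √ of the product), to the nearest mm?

Short side: √(652 · 714) = √465528 ≈ 682.3 → 682 mm
Long side: √(922 · 1010) = √931220 ≈ 965.0 → 965 mm

682 × 965 mm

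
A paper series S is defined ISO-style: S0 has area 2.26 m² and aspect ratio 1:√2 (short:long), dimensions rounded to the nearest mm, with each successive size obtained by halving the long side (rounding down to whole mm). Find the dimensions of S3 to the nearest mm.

447 × 632 mm

Let S0's short side be w mm. w · w√2 = 2.26 m² = 2,260,000 mm², so w ≈ 1264.1 mm and w√2 ≈ 1787.8 mm → S0 = 1264 × 1788 mm.
S1: ⌊1788/2⌋ × 1264 = 894 × 1264 mm
S2: ⌊1264/2⌋ × 894 = 632 × 894 mm
S3: ⌊894/2⌋ × 632 = 447 × 632 mm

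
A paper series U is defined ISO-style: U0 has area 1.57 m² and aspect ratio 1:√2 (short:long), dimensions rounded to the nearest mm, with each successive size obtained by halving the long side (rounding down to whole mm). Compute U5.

Let U0's short side be w mm. w · w√2 = 1.57 m² = 1,570,000 mm², so w ≈ 1053.6 mm and w√2 ≈ 1490.1 mm → U0 = 1054 × 1490 mm.
U1: ⌊1490/2⌋ × 1054 = 745 × 1054 mm
U2: ⌊1054/2⌋ × 745 = 527 × 745 mm
U3: ⌊745/2⌋ × 527 = 372 × 527 mm
U4: ⌊527/2⌋ × 372 = 263 × 372 mm
U5: ⌊372/2⌋ × 263 = 186 × 263 mm

186 × 263 mm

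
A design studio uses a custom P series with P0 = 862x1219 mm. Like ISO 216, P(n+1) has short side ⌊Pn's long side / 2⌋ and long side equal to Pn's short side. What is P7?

P1 = 609 × 862 mm (from P0 by 1 halving).
P2: ⌊862/2⌋ × 609 = 431 × 609 mm
P3: ⌊609/2⌋ × 431 = 304 × 431 mm
P4: ⌊431/2⌋ × 304 = 215 × 304 mm
P5: ⌊304/2⌋ × 215 = 152 × 215 mm
P6: ⌊215/2⌋ × 152 = 107 × 152 mm
P7: ⌊152/2⌋ × 107 = 76 × 107 mm

76 × 107 mm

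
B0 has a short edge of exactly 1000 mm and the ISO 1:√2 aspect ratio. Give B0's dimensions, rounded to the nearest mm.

1000 × 1414 mm

Short side = 1000 mm; long side = 1000√2 ≈ 1414.2 mm.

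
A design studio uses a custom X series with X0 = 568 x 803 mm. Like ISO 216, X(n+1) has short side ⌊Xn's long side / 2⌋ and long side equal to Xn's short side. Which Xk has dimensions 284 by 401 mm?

X2

X0: 568 × 803 mm
X1: 401 × 568 mm
X2: 284 × 401 mm
X3: 200 × 284 mm
→ matches X2.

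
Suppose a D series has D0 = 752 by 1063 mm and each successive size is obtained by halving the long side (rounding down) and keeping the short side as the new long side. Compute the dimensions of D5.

D1: ⌊1063/2⌋ × 752 = 531 × 752 mm
D2: ⌊752/2⌋ × 531 = 376 × 531 mm
D3: ⌊531/2⌋ × 376 = 265 × 376 mm
D4: ⌊376/2⌋ × 265 = 188 × 265 mm
D5: ⌊265/2⌋ × 188 = 132 × 188 mm

132 × 188 mm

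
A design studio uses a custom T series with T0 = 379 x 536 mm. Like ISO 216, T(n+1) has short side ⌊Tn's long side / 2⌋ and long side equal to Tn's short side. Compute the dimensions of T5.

67 × 94 mm

T1: ⌊536/2⌋ × 379 = 268 × 379 mm
T2: ⌊379/2⌋ × 268 = 189 × 268 mm
T3: ⌊268/2⌋ × 189 = 134 × 189 mm
T4: ⌊189/2⌋ × 134 = 94 × 134 mm
T5: ⌊134/2⌋ × 94 = 67 × 94 mm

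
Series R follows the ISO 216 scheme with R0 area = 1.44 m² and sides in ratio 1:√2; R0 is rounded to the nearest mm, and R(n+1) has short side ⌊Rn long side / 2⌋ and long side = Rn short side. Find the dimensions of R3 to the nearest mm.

Let R0's short side be w mm. w · w√2 = 1.44 m² = 1,440,000 mm², so w ≈ 1009.1 mm and w√2 ≈ 1427.0 mm → R0 = 1009 × 1427 mm.
R1: ⌊1427/2⌋ × 1009 = 713 × 1009 mm
R2: ⌊1009/2⌋ × 713 = 504 × 713 mm
R3: ⌊713/2⌋ × 504 = 356 × 504 mm

356 × 504 mm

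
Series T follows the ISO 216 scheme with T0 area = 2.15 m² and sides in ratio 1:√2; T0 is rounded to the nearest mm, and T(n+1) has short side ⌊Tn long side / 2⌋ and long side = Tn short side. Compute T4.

308 × 436 mm

Let T0's short side be w mm. w · w√2 = 2.15 m² = 2,150,000 mm², so w ≈ 1233.0 mm and w√2 ≈ 1743.7 mm → T0 = 1233 × 1744 mm.
T1: ⌊1744/2⌋ × 1233 = 872 × 1233 mm
T2: ⌊1233/2⌋ × 872 = 616 × 872 mm
T3: ⌊872/2⌋ × 616 = 436 × 616 mm
T4: ⌊616/2⌋ × 436 = 308 × 436 mm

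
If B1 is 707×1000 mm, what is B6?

125 × 176 mm

B2: ⌊1000/2⌋ × 707 = 500 × 707 mm
B3: ⌊707/2⌋ × 500 = 353 × 500 mm
B4: ⌊500/2⌋ × 353 = 250 × 353 mm
B5: ⌊353/2⌋ × 250 = 176 × 250 mm
B6: ⌊250/2⌋ × 176 = 125 × 176 mm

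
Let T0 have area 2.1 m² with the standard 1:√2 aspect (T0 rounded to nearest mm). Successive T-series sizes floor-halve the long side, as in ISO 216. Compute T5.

Let T0's short side be w mm. w · w√2 = 2.1 m² = 2,100,000 mm², so w ≈ 1218.6 mm and w√2 ≈ 1723.3 mm → T0 = 1219 × 1723 mm.
T1: ⌊1723/2⌋ × 1219 = 861 × 1219 mm
T2: ⌊1219/2⌋ × 861 = 609 × 861 mm
T3: ⌊861/2⌋ × 609 = 430 × 609 mm
T4: ⌊609/2⌋ × 430 = 304 × 430 mm
T5: ⌊430/2⌋ × 304 = 215 × 304 mm

215 × 304 mm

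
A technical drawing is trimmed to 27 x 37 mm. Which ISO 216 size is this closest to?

Aspect ratio 37/27 ≈ 1.370 (ISO target is √2 ≈ 1.414).
In the A-series (A0 area = 1 m²): A10 = 26 × 37 mm.
Off by 1 mm total — nearest standard size.

A10 (26 × 37 mm)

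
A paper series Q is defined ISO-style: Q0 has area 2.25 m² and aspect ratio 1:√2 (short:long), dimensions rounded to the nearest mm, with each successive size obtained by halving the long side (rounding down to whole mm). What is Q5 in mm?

223 × 315 mm

Let Q0's short side be w mm. w · w√2 = 2.25 m² = 2,250,000 mm², so w ≈ 1261.3 mm and w√2 ≈ 1783.8 mm → Q0 = 1261 × 1784 mm.
Q1: ⌊1784/2⌋ × 1261 = 892 × 1261 mm
Q2: ⌊1261/2⌋ × 892 = 630 × 892 mm
Q3: ⌊892/2⌋ × 630 = 446 × 630 mm
Q4: ⌊630/2⌋ × 446 = 315 × 446 mm
Q5: ⌊446/2⌋ × 315 = 223 × 315 mm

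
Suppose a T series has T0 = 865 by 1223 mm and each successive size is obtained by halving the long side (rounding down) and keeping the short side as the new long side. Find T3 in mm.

305 × 432 mm

T1: ⌊1223/2⌋ × 865 = 611 × 865 mm
T2: ⌊865/2⌋ × 611 = 432 × 611 mm
T3: ⌊611/2⌋ × 432 = 305 × 432 mm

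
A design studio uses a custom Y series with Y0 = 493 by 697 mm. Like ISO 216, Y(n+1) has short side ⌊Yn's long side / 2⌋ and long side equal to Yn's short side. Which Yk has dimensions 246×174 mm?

Y3

Y0: 493 × 697 mm
Y1: 348 × 493 mm
Y2: 246 × 348 mm
Y3: 174 × 246 mm
Y4: 123 × 174 mm
→ matches Y3.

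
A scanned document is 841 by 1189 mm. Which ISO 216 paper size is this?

Aspect ratio 1189/841 ≈ 1.414 — close to the ISO √2 ≈ 1.414.
In the A-series (A0 area = 1 m²): A0 = 841 × 1189 mm.

A0 (841 × 1189 mm)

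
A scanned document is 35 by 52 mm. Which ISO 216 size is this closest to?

A9 (37 × 52 mm)

Aspect ratio 52/35 ≈ 1.486 (ISO target is √2 ≈ 1.414).
In the A-series (A0 area = 1 m²): A9 = 37 × 52 mm.
Off by 2 mm total — nearest standard size.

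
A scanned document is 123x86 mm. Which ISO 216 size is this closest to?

Aspect ratio 123/86 ≈ 1.430 (ISO target is √2 ≈ 1.414).
In the B-series (B0 = 1000 × 1414 mm): B7 = 88 × 125 mm.
Off by 4 mm total — nearest standard size.

B7 (88 × 125 mm)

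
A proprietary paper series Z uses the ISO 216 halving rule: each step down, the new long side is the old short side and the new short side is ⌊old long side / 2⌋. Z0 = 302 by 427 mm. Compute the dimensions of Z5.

53 × 75 mm

Z1 = 213 × 302 mm (from Z0 by 1 halving).
Z2: ⌊302/2⌋ × 213 = 151 × 213 mm
Z3: ⌊213/2⌋ × 151 = 106 × 151 mm
Z4: ⌊151/2⌋ × 106 = 75 × 106 mm
Z5: ⌊106/2⌋ × 75 = 53 × 75 mm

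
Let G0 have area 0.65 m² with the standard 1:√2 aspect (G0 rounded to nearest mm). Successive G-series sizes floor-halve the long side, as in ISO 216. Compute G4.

169 × 239 mm

Let G0's short side be w mm. w · w√2 = 0.65 m² = 650,000 mm², so w ≈ 678.0 mm and w√2 ≈ 958.8 mm → G0 = 678 × 959 mm.
G1: ⌊959/2⌋ × 678 = 479 × 678 mm
G2: ⌊678/2⌋ × 479 = 339 × 479 mm
G3: ⌊479/2⌋ × 339 = 239 × 339 mm
G4: ⌊339/2⌋ × 239 = 169 × 239 mm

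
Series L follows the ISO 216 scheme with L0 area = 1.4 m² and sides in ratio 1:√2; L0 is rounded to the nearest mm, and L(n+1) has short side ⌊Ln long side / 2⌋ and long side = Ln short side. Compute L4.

Let L0's short side be w mm. w · w√2 = 1.4 m² = 1,400,000 mm², so w ≈ 995.0 mm and w√2 ≈ 1407.1 mm → L0 = 995 × 1407 mm.
L1: ⌊1407/2⌋ × 995 = 703 × 995 mm
L2: ⌊995/2⌋ × 703 = 497 × 703 mm
L3: ⌊703/2⌋ × 497 = 351 × 497 mm
L4: ⌊497/2⌋ × 351 = 248 × 351 mm

248 × 351 mm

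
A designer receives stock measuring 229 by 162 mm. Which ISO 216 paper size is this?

C5 (162 × 229 mm)

Aspect ratio 229/162 ≈ 1.414 — close to the ISO √2 ≈ 1.414.
In the C-series (envelope sizes, between A and B): C5 = 162 × 229 mm.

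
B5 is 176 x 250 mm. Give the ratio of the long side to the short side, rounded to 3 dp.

1.420

250 / 176 = 1.420
ISO 216 targets √2 ≈ 1.414; the +0.006 deviation is from mm rounding.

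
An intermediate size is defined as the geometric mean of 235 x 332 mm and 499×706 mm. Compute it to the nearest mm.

342 × 484 mm

Short side: √(235 · 499) = √117265 ≈ 342.4 → 342 mm
Long side: √(332 · 706) = √234392 ≈ 484.1 → 484 mm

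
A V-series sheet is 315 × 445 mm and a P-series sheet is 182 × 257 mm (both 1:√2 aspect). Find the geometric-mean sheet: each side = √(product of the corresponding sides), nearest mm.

239 × 338 mm

Short side: √(315 · 182) = √57330 ≈ 239.4 → 239 mm
Long side: √(445 · 257) = √114365 ≈ 338.2 → 338 mm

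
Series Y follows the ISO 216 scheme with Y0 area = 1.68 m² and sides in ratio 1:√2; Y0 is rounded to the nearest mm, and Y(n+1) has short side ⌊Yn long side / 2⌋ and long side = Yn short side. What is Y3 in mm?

Let Y0's short side be w mm. w · w√2 = 1.68 m² = 1,680,000 mm², so w ≈ 1089.9 mm and w√2 ≈ 1541.4 mm → Y0 = 1090 × 1541 mm.
Y1: ⌊1541/2⌋ × 1090 = 770 × 1090 mm
Y2: ⌊1090/2⌋ × 770 = 545 × 770 mm
Y3: ⌊770/2⌋ × 545 = 385 × 545 mm

385 × 545 mm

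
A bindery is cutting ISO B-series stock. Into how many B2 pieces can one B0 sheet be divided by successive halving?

B0 = 1000 × 1414 mm; B2 = 500 × 707 mm.
Each halving step doubles the count; 2 steps from B0 to B2.
2^2 = 4.

4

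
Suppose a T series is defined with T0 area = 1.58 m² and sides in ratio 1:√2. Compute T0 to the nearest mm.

Let the short side be w mm. Then w · w√2 = 1.58 m² = 1,580,000 mm².
w² = 1,580,000/√2, so w ≈ 1057.0 mm; long side = w√2 ≈ 1494.8 mm.

1057 × 1495 mm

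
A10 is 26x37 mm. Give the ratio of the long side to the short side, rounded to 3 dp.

37 / 26 = 1.423
ISO 216 targets √2 ≈ 1.414; the +0.009 deviation is from mm rounding.

1.423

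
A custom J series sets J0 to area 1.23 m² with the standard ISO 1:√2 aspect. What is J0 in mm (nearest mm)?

933 × 1319 mm

Let the short side be w mm. Then w · w√2 = 1.23 m² = 1,230,000 mm².
w² = 1,230,000/√2, so w ≈ 932.6 mm; long side = w√2 ≈ 1318.9 mm.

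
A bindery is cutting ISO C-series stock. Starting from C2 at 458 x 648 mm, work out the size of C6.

114 × 162 mm

C3: ⌊648/2⌋ × 458 = 324 × 458 mm
C4: ⌊458/2⌋ × 324 = 229 × 324 mm
C5: ⌊324/2⌋ × 229 = 162 × 229 mm
C6: ⌊229/2⌋ × 162 = 114 × 162 mm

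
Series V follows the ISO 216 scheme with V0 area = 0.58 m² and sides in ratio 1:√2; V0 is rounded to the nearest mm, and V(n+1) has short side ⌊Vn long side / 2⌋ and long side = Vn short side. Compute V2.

Let V0's short side be w mm. w · w√2 = 0.58 m² = 580,000 mm², so w ≈ 640.4 mm and w√2 ≈ 905.7 mm → V0 = 640 × 906 mm.
V1: ⌊906/2⌋ × 640 = 453 × 640 mm
V2: ⌊640/2⌋ × 453 = 320 × 453 mm

320 × 453 mm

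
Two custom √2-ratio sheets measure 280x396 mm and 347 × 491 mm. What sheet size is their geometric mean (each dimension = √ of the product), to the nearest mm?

312 × 441 mm

Short side: √(280 · 347) = √97160 ≈ 311.7 → 312 mm
Long side: √(396 · 491) = √194436 ≈ 440.9 → 441 mm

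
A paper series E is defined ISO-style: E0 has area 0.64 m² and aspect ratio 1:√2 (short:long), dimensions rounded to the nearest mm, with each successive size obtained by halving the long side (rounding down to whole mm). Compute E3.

237 × 336 mm

Let E0's short side be w mm. w · w√2 = 0.64 m² = 640,000 mm², so w ≈ 672.7 mm and w√2 ≈ 951.4 mm → E0 = 673 × 951 mm.
E1: ⌊951/2⌋ × 673 = 475 × 673 mm
E2: ⌊673/2⌋ × 475 = 336 × 475 mm
E3: ⌊475/2⌋ × 336 = 237 × 336 mm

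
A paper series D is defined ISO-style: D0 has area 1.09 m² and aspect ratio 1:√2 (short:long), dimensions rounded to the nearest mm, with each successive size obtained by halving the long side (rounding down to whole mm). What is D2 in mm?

Let D0's short side be w mm. w · w√2 = 1.09 m² = 1,090,000 mm², so w ≈ 877.9 mm and w√2 ≈ 1241.6 mm → D0 = 878 × 1242 mm.
D1: ⌊1242/2⌋ × 878 = 621 × 878 mm
D2: ⌊878/2⌋ × 621 = 439 × 621 mm

439 × 621 mm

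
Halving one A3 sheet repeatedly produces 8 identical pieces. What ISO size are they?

8 = 2^3, so 3 halving steps.
A3 → A4 → … → A6 after 3 steps.

A6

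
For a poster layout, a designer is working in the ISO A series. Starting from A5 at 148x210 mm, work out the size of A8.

A6: ⌊210/2⌋ × 148 = 105 × 148 mm
A7: ⌊148/2⌋ × 105 = 74 × 105 mm
A8: ⌊105/2⌋ × 74 = 52 × 74 mm

52 × 74 mm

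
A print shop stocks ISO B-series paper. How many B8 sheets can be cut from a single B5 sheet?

Each ISO step halves the sheet: 1 × B5 → 2 × B6 → 4 × B7 → 8 × B8
From B5 to B8 is 3 halving steps: 2^3 = 8.

8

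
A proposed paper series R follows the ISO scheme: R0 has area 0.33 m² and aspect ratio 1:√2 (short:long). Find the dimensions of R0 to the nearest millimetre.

483 × 683 mm

Let the short side be w mm. Then w · w√2 = 0.33 m² = 330,000 mm².
w² = 330,000/√2, so w ≈ 483.1 mm; long side = w√2 ≈ 683.1 mm.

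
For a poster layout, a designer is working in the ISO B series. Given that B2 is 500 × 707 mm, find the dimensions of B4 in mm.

250 × 353 mm

B3: ⌊707/2⌋ × 500 = 353 × 500 mm
B4: ⌊500/2⌋ × 353 = 250 × 353 mm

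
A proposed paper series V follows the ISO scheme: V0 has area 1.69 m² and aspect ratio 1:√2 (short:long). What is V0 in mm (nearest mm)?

1093 × 1546 mm

Let the short side be w mm. Then w · w√2 = 1.69 m² = 1,690,000 mm².
w² = 1,690,000/√2, so w ≈ 1093.2 mm; long side = w√2 ≈ 1546.0 mm.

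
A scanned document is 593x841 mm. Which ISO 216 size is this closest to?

A1 (594 × 841 mm)

Aspect ratio 841/593 ≈ 1.418 — close to the ISO √2 ≈ 1.414.
In the A-series (A0 area = 1 m²): A1 = 594 × 841 mm.
Off by 1 mm total — nearest standard size.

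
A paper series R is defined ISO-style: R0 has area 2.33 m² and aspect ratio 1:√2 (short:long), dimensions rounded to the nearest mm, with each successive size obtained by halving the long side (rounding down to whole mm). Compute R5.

Let R0's short side be w mm. w · w√2 = 2.33 m² = 2,330,000 mm², so w ≈ 1283.6 mm and w√2 ≈ 1815.2 mm → R0 = 1284 × 1815 mm.
R1: ⌊1815/2⌋ × 1284 = 907 × 1284 mm
R2: ⌊1284/2⌋ × 907 = 642 × 907 mm
R3: ⌊907/2⌋ × 642 = 453 × 642 mm
R4: ⌊642/2⌋ × 453 = 321 × 453 mm
R5: ⌊453/2⌋ × 321 = 226 × 321 mm

226 × 321 mm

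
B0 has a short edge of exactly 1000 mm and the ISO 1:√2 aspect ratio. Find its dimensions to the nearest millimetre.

1000 × 1414 mm

Short side = 1000 mm; long side = 1000√2 ≈ 1414.2 mm.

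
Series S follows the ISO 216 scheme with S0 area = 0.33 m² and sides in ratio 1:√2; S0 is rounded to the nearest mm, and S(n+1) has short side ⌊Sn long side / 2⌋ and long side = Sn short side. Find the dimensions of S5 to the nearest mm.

Let S0's short side be w mm. w · w√2 = 0.33 m² = 330,000 mm², so w ≈ 483.1 mm and w√2 ≈ 683.1 mm → S0 = 483 × 683 mm.
S1: ⌊683/2⌋ × 483 = 341 × 483 mm
S2: ⌊483/2⌋ × 341 = 241 × 341 mm
S3: ⌊341/2⌋ × 241 = 170 × 241 mm
S4: ⌊241/2⌋ × 170 = 120 × 170 mm
S5: ⌊170/2⌋ × 120 = 85 × 120 mm

85 × 120 mm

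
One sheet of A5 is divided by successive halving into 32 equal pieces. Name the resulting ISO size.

32 = 2^5, so 5 halving steps.
A5 → A6 → … → A10 after 5 steps.

A10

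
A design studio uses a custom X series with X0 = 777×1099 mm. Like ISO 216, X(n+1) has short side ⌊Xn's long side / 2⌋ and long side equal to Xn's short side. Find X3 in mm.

274 × 388 mm

X1: ⌊1099/2⌋ × 777 = 549 × 777 mm
X2: ⌊777/2⌋ × 549 = 388 × 549 mm
X3: ⌊549/2⌋ × 388 = 274 × 388 mm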